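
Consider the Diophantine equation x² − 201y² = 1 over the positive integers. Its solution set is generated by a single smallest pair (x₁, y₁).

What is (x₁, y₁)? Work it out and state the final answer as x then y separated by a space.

d=201: √d = [14; 5,1,1,1,2,…,1,5,28] (ℓ=14, even), read p_13/q_13
k=0  a_k=14  p_k/q_k = 14/1
k=1  a_k=5  p_k/q_k = 71/5
k=2  a_k=1  p_k/q_k = 85/6
…
k=4  a_k=1  p_k/q_k = 241/17
k=5  a_k=2  p_k/q_k = 638/45
k=6  a_k=1  p_k/q_k = 879/62
…
k=12  a_k=1  p_k/q_k = 91402/6447
k=13  a_k=5  p_k/q_k = 515095/36332
fundamental: x₁=515095, y₁=36332  (since 265322859025 − 201·1320014224 = 1)

515095 36332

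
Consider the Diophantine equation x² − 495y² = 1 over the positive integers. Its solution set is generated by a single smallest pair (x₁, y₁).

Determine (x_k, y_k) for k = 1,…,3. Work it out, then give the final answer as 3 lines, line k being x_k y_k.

89 4
15841 712
2819609 126732

[22; 4,44] for √495; ℓ=2 ⇒ convergent index 1
step 0: (22, 1)  from 22·(1,0) + (0,1)
step 1: (89, 4)  from 4·(22,1) + (1,0)
fundamental: x₁=89, y₁=4  (since 7921 − 495·16 = 1)
(89+4√495)^2 = 15841 + 712√495
(89+4√495)^3 = 2819609 + 126732√495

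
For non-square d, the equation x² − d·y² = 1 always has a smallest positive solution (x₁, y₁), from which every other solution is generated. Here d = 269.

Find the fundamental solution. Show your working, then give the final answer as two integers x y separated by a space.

13449 820

√269 → a₀=16, period (2,2,32); ℓ=3 odd so k=5
k=0  a_k=16  p_k/q_k = 16/1
k=1  a_k=2  p_k/q_k = 33/2
k=2  a_k=2  p_k/q_k = 82/5
k=3  a_k=32  p_k/q_k = 2657/162
k=4  a_k=2  p_k/q_k = 5396/329
k=5  a_k=2  p_k/q_k = 13449/820
fundamental: x₁=13449, y₁=820  (since 180875601 − 269·672400 = 1)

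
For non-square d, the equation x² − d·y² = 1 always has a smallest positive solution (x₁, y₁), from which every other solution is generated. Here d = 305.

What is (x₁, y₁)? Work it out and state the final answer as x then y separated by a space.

489 28

√305 = [17; 2,6,2,34, …], period ℓ=4 (even) → k=3
a_0=17:  p_0=17·1+0=17,  q_0=17·0+1=1
…
a_2=6:  p_2=6·35+17=227,  q_2=6·2+1=13
a_3=2:  p_3=2·227+35=489,  q_3=2·13+2=28
fundamental: x₁=489, y₁=28  (since 239121 − 305·784 = 1)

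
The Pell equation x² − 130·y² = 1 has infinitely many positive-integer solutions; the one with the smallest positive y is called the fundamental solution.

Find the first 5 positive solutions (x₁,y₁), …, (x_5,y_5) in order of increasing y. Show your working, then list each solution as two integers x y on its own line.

√130 = [11; 2,2,22, …], period ℓ=3 (odd) → k=5
step 0: (11, 1)  from 11·(1,0) + (0,1)
step 1: (23, 2)  from 2·(11,1) + (1,0)
step 2: (57, 5)  from 2·(23,2) + (11,1)
step 3: (1277, 112)  from 22·(57,5) + (23,2)
step 4: (2611, 229)  from 2·(1277,112) + (57,5)
step 5: (6499, 570)  from 2·(2611,229) + (1277,112)
→ (6499, 570).  Check: 6499²=42237001, 130·570²=42237000, difference 1.
k=2:  x_2 = 6499·6499+130·570·570 = 84474001,  y_2 = 6499·570+570·6499 = 7408860
k=3:  x_3 = 6499·84474001+130·570·7408860 = 1097993058499,  y_3 = 6499·7408860+570·84474001 = 96300361710
k=4:  x_4 = 6499·1097993058499+130·570·96300361710 = 14271713689896001,  y_4 = 6499·96300361710+570·1097993058499 = 1251712094097720
k=5:  x_5 = 6499·14271713689896001+130·570·1251712094097720 = 185503733443275162499,  y_5 = 6499·1251712094097720+570·14271713689896001 = 16269753702781802850

6499 570
84474001 7408860
1097993058499 96300361710
14271713689896001 1251712094097720
185503733443275162499 16269753702781802850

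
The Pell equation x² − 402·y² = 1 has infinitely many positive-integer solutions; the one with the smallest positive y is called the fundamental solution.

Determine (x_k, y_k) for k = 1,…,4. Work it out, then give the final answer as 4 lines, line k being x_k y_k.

d=402: √d = [20; 20,40] (ℓ=2, even), read p_1/q_1
k=0  a_k=20  p_k/q_k = 20/1
k=1  a_k=20  p_k/q_k = 401/20
(x₁, y₁) = (401, 20);  401² − 402·20² = 1 ✓
(x_2, y_2) = (401·401 + 402·20·20, 401·20 + 20·401) = (321601, 16040)
(x_3, y_3) = (401·321601 + 402·20·16040, 401·16040 + 20·321601) = (257923601, 12864060)
(x_4, y_4) = (401·257923601 + 402·20·12864060, 401·12864060 + 20·257923601) = (206854406401, 10316960080)

401 20
321601 16040
257923601 12864060
206854406401 10316960080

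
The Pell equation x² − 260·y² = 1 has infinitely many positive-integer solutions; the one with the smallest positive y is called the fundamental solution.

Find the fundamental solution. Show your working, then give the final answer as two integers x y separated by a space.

129 8

√260 → a₀=16, period (8,32); ℓ=2 even so k=1
step 0: (16, 1)  from 16·(1,0) + (0,1)
step 1: (129, 8)  from 8·(16,1) + (1,0)
(x₁, y₁) = (129, 8);  129² − 260·8² = 1 ✓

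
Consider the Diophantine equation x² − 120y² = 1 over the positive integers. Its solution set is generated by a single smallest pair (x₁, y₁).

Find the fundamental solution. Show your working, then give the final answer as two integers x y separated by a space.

11 1

√120 → a₀=10, period (1,20); ℓ=2 even so k=1
k=0  a_k=10  p_k/q_k = 10/1
k=1  a_k=1  p_k/q_k = 11/1
fundamental: x₁=11, y₁=1  (since 121 − 120·1 = 1)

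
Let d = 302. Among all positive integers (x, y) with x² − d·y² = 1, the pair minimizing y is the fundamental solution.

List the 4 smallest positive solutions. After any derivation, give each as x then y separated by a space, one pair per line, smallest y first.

√302 = [17; 2,1,1,1,4,…,1,2,34, …], period ℓ=16 (even) → k=15
a_0=17:  p_0=17·1+0=17,  q_0=17·0+1=1
…
a_4=1:  p_4=1·87+52=139,  q_4=1·5+3=8
…
a_6=2:  p_6=2·643+139=1425,  q_6=2·37+8=82
a_7=1:  p_7=1·1425+643=2068,  q_7=1·82+37=119
a_8=16:  p_8=16·2068+1425=34513,  q_8=16·119+82=1986
a_9=1:  p_9=1·34513+2068=36581,  q_9=1·1986+119=2105
a_10=2:  p_10=2·36581+34513=107675,  q_10=2·2105+1986=6196
a_11=4:  p_11=4·107675+36581=467281,  q_11=4·6196+2105=26889
a_12=1:  p_12=1·467281+107675=574956,  q_12=1·26889+6196=33085
…
a_14=1:  p_14=1·1042237+574956=1617193,  q_14=1·59974+33085=93059
a_15=2:  p_15=2·1617193+1042237=4276623,  q_15=2·93059+59974=246092
fundamental: x₁=4276623, y₁=246092  (since 18289504284129 − 302·60561272464 = 1)
(x_2, y_2) = (4276623·4276623 + 302·246092·246092, 4276623·246092 + 246092·4276623) = (36579008568257, 2104885414632)
(x_3, y_3) = (4276623·36579008568257 + 302·246092·2104885414632, 4276623·2104885414632 + 246092·36579008568257) = (312869258720405635599, 18003602753159249380)
(x_4, y_4) = (4276623·312869258720405635599 + 302·246092·18003602753159249380, 4276623·18003602753159249380 + 246092·312869258720405635599) = (2676047735673238042056036097, 153989243234046232237072848)

4276623 246092
36579008568257 2104885414632
312869258720405635599 18003602753159249380
2676047735673238042056036097 153989243234046232237072848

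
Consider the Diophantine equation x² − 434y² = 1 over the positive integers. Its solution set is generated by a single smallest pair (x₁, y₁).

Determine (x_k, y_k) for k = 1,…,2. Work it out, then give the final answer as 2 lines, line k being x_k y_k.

d=434: √d = [20; 1,4,1,40] (ℓ=4, even), read p_3/q_3
step 0: (20, 1)  from 20·(1,0) + (0,1)
…
step 2: (104, 5)  from 4·(21,1) + (20,1)
step 3: (125, 6)  from 1·(104,5) + (21,1)
→ (125, 6).  Check: 125²=15625, 434·6²=15624, difference 1.
(125+6√434)^2 = 31249 + 1500√434

125 6
31249 1500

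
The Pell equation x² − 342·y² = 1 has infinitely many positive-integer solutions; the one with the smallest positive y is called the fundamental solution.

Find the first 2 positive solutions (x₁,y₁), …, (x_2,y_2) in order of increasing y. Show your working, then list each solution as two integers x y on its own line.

37 2
2737 148

d=342: √d = [18; 2,36] (ℓ=2, even), read p_1/q_1
step 0: (18, 1)  from 18·(1,0) + (0,1)
step 1: (37, 2)  from 2·(18,1) + (1,0)
→ (37, 2).  Check: 37²=1369, 342·2²=1368, difference 1.
(37+2√342)^2 = 2737 + 148√342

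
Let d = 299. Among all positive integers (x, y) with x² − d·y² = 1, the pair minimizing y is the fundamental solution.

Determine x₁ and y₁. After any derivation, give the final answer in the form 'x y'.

√299 = [17; 3,2,3,34, …], period ℓ=4 (even) → k=3
i=0: a=17 ⇒ p=17, q=1
…
i=2: a=2 ⇒ p=121, q=7
i=3: a=3 ⇒ p=415, q=24
→ (415, 24).  Check: 415²=172225, 299·24²=172224, difference 1.

415 24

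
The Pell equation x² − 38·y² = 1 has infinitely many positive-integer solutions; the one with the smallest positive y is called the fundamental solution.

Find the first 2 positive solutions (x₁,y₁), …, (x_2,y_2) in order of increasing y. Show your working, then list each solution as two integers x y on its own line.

37 6
2737 444

√38 = [6; 6,12, …], period ℓ=2 (even) → k=1
step 0: (6, 1)  from 6·(1,0) + (0,1)
step 1: (37, 6)  from 6·(6,1) + (1,0)
fundamental: x₁=37, y₁=6  (since 1369 − 38·36 = 1)
k=2:  x_2 = 37·37+38·6·6 = 2737,  y_2 = 37·6+6·37 = 444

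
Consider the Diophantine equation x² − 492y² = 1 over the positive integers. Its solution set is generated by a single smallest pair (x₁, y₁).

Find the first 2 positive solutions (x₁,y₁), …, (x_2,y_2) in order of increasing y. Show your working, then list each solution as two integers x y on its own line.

29767 1342
1772148577 79894628

√492 = [22; 5,1,1,10,1,1,5,44, …], period ℓ=8 (even) → k=7
i=0: a=22 ⇒ p=22, q=1
i=1: a=5 ⇒ p=111, q=5
…
i=3: a=1 ⇒ p=244, q=11
i=4: a=10 ⇒ p=2573, q=116
i=5: a=1 ⇒ p=2817, q=127
i=6: a=1 ⇒ p=5390, q=243
i=7: a=5 ⇒ p=29767, q=1342
→ (29767, 1342).  Check: 29767²=886074289, 492·1342²=886074288, difference 1.
n=2: (29767,1342)∘(29767,1342) = (29767·29767+492·1342·1342, 29767·1342+1342·29767) = (1772148577,79894628)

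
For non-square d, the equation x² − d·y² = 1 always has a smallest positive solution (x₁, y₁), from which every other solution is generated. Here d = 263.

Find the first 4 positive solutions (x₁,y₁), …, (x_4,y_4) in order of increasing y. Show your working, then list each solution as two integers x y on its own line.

√263 = [16; 4,1,1,1,1,15,1,1,1,1,4,32, …], period ℓ=12 (even) → k=11
i=0: a=16 ⇒ p=16, q=1
i=1: a=4 ⇒ p=65, q=4
i=2: a=1 ⇒ p=81, q=5
i=3: a=1 ⇒ p=146, q=9
i=4: a=1 ⇒ p=227, q=14
i=5: a=1 ⇒ p=373, q=23
i=6: a=15 ⇒ p=5822, q=359
i=7: a=1 ⇒ p=6195, q=382
…
i=9: a=1 ⇒ p=18212, q=1123
i=10: a=1 ⇒ p=30229, q=1864
i=11: a=4 ⇒ p=139128, q=8579
(x₁, y₁) = (139128, 8579);  139128² − 263·8579² = 1 ✓
n=2: (139128,8579)∘(139128,8579) = (139128·139128+263·8579·8579, 139128·8579+8579·139128) = (38713200767,2387158224)
n=3: (38713200767,2387158224)∘(139128,8579) = (139128·38713200767+263·8579·2387158224, 139128·2387158224+8579·38713200767) = (10772180392483224,664241098768765)
n=4: (10772180392483224,664241098768765)∘(139128,8579) = (139128·10772180392483224+263·8579·664241098768765, 139128·664241098768765+8579·10772180392483224) = (2997423827252098776577,184829071176614315616)

139128 8579
38713200767 2387158224
10772180392483224 664241098768765
2997423827252098776577 184829071176614315616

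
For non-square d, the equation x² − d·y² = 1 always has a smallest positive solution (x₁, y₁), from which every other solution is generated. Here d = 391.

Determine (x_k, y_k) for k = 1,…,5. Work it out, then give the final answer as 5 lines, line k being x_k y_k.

√391 → a₀=19, period (1,3,2,2,1,…,3,1,38); ℓ=16 even so k=15
i=0: a=19 ⇒ p=19, q=1
…
i=2: a=3 ⇒ p=79, q=4
…
i=4: a=2 ⇒ p=435, q=22
i=5: a=1 ⇒ p=613, q=31
i=6: a=1 ⇒ p=1048, q=53
i=7: a=2 ⇒ p=2709, q=137
i=8: a=19 ⇒ p=52519, q=2656
i=9: a=2 ⇒ p=107747, q=5449
…
i=11: a=1 ⇒ p=268013, q=13554
…
i=14: a=3 ⇒ p=5678083, q=287153
i=15: a=1 ⇒ p=7338680, q=371133
→ (7338680, 371133).  Check: 7338680²=53856224142400, 391·371133²=53856224142399, difference 1.
n=2: (7338680,371133)∘(7338680,371133) = (7338680·7338680+391·371133·371133, 7338680·371133+371133·7338680) = (107712448284799,5447252648880)
n=3: (107712448284799,5447252648880)∘(7338680,371133) = (7338680·107712448284799+391·371133·5447252648880, 7338680·5447252648880+371133·107712448284799) = (1580934379957370111960,79951288138564985667)
n=4: (1580934379957370111960,79951288138564985667)∘(7338680,371133) = (7338680·1580934379957370111960+391·371133·79951288138564985667, 7338680·79951288138564985667+371133·1580934379957370111960) = (23203943031010998074028940801,1173473838473442730776750240)
n=5: (23203943031010998074028940801,1173473838473442730776750240)∘(7338680,371133) = (7338680·23203943031010998074028940801+391·371133·1173473838473442730776750240, 7338680·1173473838473442730776750240+371133·23203943031010998074028940801) = (340572625285638001757449457184853400,17223497977856489447705304337580733)

7338680 371133
107712448284799 5447252648880
1580934379957370111960 79951288138564985667
23203943031010998074028940801 1173473838473442730776750240
340572625285638001757449457184853400 17223497977856489447705304337580733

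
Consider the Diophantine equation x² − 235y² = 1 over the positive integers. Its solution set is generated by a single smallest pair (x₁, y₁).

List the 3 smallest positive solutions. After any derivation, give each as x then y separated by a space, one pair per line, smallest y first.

√235 → a₀=15, period (3,30); ℓ=2 even so k=1
a_0=15:  p_0=15·1+0=15,  q_0=15·0+1=1
a_1=3:  p_1=3·15+1=46,  q_1=3·1+0=3
(x₁, y₁) = (46, 3);  46² − 235·3² = 1 ✓
k=2:  x_2 = 46·46+235·3·3 = 4231,  y_2 = 46·3+3·46 = 276
k=3:  x_3 = 46·4231+235·3·276 = 389206,  y_3 = 46·276+3·4231 = 25389

46 3
4231 276
389206 25389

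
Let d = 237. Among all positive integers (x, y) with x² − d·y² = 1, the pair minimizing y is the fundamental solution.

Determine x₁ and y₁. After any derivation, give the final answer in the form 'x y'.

√237 = [15; 2,1,1,7,10,7,1,1,2,30, …], period ℓ=10 (even) → k=9
i=0: a=15 ⇒ p=15, q=1
…
i=5: a=10 ⇒ p=5927, q=385
i=6: a=7 ⇒ p=42074, q=2733
i=7: a=1 ⇒ p=48001, q=3118
i=8: a=1 ⇒ p=90075, q=5851
i=9: a=2 ⇒ p=228151, q=14820
(x₁, y₁) = (228151, 14820);  228151² − 237·14820² = 1 ✓

228151 14820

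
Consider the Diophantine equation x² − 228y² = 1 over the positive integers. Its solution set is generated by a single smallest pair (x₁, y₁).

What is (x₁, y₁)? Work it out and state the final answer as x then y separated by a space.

151 10

√228 = [15; 10,30, …], period ℓ=2 (even) → k=1
a_0=15:  p_0=15·1+0=15,  q_0=15·0+1=1
a_1=10:  p_1=10·15+1=151,  q_1=10·1+0=10
fundamental: x₁=151, y₁=10  (since 22801 − 228·100 = 1)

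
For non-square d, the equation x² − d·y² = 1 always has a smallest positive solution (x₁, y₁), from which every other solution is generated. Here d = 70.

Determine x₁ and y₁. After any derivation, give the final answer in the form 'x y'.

√70 → a₀=8, period (2,1,2,1,2,16); ℓ=6 even so k=5
i=0: a=8 ⇒ p=8, q=1
i=1: a=2 ⇒ p=17, q=2
i=2: a=1 ⇒ p=25, q=3
i=3: a=2 ⇒ p=67, q=8
i=4: a=1 ⇒ p=92, q=11
i=5: a=2 ⇒ p=251, q=30
fundamental: x₁=251, y₁=30  (since 63001 − 70·900 = 1)

251 30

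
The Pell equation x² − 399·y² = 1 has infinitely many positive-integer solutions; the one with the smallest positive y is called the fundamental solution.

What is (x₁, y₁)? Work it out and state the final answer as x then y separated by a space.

d=399: √d = [19; 1,38] (ℓ=2, even), read p_1/q_1
step 0: (19, 1)  from 19·(1,0) + (0,1)
step 1: (20, 1)  from 1·(19,1) + (1,0)
(x₁, y₁) = (20, 1);  20² − 399·1² = 1 ✓

20 1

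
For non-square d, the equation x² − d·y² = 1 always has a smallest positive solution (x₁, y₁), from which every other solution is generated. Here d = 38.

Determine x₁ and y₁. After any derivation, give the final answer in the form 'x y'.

[6; 6,12] for √38; ℓ=2 ⇒ convergent index 1
a_0=6:  p_0=6·1+0=6,  q_0=6·0+1=1
a_1=6:  p_1=6·6+1=37,  q_1=6·1+0=6
→ (37, 6).  Check: 37²=1369, 38·6²=1368, difference 1.

37 6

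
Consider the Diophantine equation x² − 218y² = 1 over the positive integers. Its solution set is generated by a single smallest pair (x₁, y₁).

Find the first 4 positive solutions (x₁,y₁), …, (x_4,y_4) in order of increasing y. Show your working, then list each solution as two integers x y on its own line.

126003 8534
31753512017 2150619204
8002075549230099 541968943114690
2016571050827526816577 136579425476409948936

[14; 1,3,3,1,28] for √218; ℓ=5 ⇒ convergent index 9
k=0  a_k=14  p_k/q_k = 14/1
k=1  a_k=1  p_k/q_k = 15/1
k=2  a_k=3  p_k/q_k = 59/4
k=3  a_k=3  p_k/q_k = 192/13
k=4  a_k=1  p_k/q_k = 251/17
k=5  a_k=28  p_k/q_k = 7220/489
…
k=8  a_k=3  p_k/q_k = 96370/6527
k=9  a_k=1  p_k/q_k = 126003/8534
fundamental: x₁=126003, y₁=8534  (since 15876756009 − 218·72829156 = 1)
(126003+8534√218)^2 = 31753512017 + 2150619204√218
(126003+8534√218)^3 = 8002075549230099 + 541968943114690√218
(126003+8534√218)^4 = 2016571050827526816577 + 136579425476409948936√218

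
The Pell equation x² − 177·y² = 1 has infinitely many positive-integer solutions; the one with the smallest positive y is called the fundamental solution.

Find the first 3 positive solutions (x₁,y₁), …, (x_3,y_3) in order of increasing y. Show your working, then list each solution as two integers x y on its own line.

[13; 3,3,2,8,2,3,3,26] for √177; ℓ=8 ⇒ convergent index 7
a_0=13:  p_0=13·1+0=13,  q_0=13·0+1=1
a_1=3:  p_1=3·13+1=40,  q_1=3·1+0=3
a_2=3:  p_2=3·40+13=133,  q_2=3·3+1=10
a_3=2:  p_3=2·133+40=306,  q_3=2·10+3=23
…
a_6=3:  p_6=3·5468+2581=18985,  q_6=3·411+194=1427
a_7=3:  p_7=3·18985+5468=62423,  q_7=3·1427+411=4692
→ (62423, 4692).  Check: 62423²=3896630929, 177·4692²=3896630928, difference 1.
n=2: (62423,4692)∘(62423,4692) = (62423·62423+177·4692·4692, 62423·4692+4692·62423) = (7793261857,585777432)
n=3: (7793261857,585777432)∘(62423,4692) = (62423·7793261857+177·4692·585777432, 62423·585777432+4692·7793261857) = (972957569736599,73131969270780)

62423 4692
7793261857 585777432
972957569736599 73131969270780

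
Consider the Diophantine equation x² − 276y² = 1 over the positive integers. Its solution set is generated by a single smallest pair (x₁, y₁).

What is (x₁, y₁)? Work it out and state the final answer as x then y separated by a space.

7775 468

√276 → a₀=16, period (1,1,1,1,2,2,2,1,1,1,1,32); ℓ=12 even so k=11
i=0: a=16 ⇒ p=16, q=1
i=1: a=1 ⇒ p=17, q=1
…
i=3: a=1 ⇒ p=50, q=3
…
i=5: a=2 ⇒ p=216, q=13
i=6: a=2 ⇒ p=515, q=31
i=7: a=2 ⇒ p=1246, q=75
…
i=9: a=1 ⇒ p=3007, q=181
i=10: a=1 ⇒ p=4768, q=287
i=11: a=1 ⇒ p=7775, q=468
(x₁, y₁) = (7775, 468);  7775² − 276·468² = 1 ✓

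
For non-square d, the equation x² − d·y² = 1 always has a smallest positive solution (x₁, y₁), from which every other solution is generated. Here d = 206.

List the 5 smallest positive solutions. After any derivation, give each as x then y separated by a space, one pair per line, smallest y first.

59535 4148
7088832449 493902360
844067279642895 58808954001052
100503090979990675201 7002382152411359280
11966903042143422416540175 833773642828811595468548

√206 = [14; 2,1,5,14,5,1,2,28, …], period ℓ=8 (even) → k=7
a_0=14:  p_0=14·1+0=14,  q_0=14·0+1=1
a_1=2:  p_1=2·14+1=29,  q_1=2·1+0=2
a_2=1:  p_2=1·29+14=43,  q_2=1·2+1=3
…
a_5=5:  p_5=5·3459+244=17539,  q_5=5·241+17=1222
a_6=1:  p_6=1·17539+3459=20998,  q_6=1·1222+241=1463
a_7=2:  p_7=2·20998+17539=59535,  q_7=2·1463+1222=4148
fundamental: x₁=59535, y₁=4148  (since 3544416225 − 206·17205904 = 1)
n=2: (59535,4148)∘(59535,4148) = (59535·59535+206·4148·4148, 59535·4148+4148·59535) = (7088832449,493902360)
n=3: (7088832449,493902360)∘(59535,4148) = (59535·7088832449+206·4148·493902360, 59535·493902360+4148·7088832449) = (844067279642895,58808954001052)
n=4: (844067279642895,58808954001052)∘(59535,4148) = (59535·844067279642895+206·4148·58808954001052, 59535·58808954001052+4148·844067279642895) = (100503090979990675201,7002382152411359280)
n=5: (100503090979990675201,7002382152411359280)∘(59535,4148) = (59535·100503090979990675201+206·4148·7002382152411359280, 59535·7002382152411359280+4148·100503090979990675201) = (11966903042143422416540175,833773642828811595468548)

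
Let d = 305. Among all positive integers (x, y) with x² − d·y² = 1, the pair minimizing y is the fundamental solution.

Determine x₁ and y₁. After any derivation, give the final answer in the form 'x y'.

√305 → a₀=17, period (2,6,2,34); ℓ=4 even so k=3
a_0=17:  p_0=17·1+0=17,  q_0=17·0+1=1
a_1=2:  p_1=2·17+1=35,  q_1=2·1+0=2
a_2=6:  p_2=6·35+17=227,  q_2=6·2+1=13
a_3=2:  p_3=2·227+35=489,  q_3=2·13+2=28
fundamental: x₁=489, y₁=28  (since 239121 − 305·784 = 1)

489 28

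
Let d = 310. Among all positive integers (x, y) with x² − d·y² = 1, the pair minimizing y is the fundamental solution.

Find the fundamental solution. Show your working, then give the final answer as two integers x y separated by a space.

848719 48204

√310 → a₀=17, period (1,1,1,1,5,…,1,1,34); ℓ=16 even so k=15
k=0  a_k=17  p_k/q_k = 17/1
…
k=3  a_k=1  p_k/q_k = 53/3
k=4  a_k=1  p_k/q_k = 88/5
…
k=9  a_k=1  p_k/q_k = 7747/440
k=10  a_k=3  p_k/q_k = 28928/1643
…
k=12  a_k=1  p_k/q_k = 181315/10298
k=13  a_k=1  p_k/q_k = 333702/18953
k=14  a_k=1  p_k/q_k = 515017/29251
k=15  a_k=1  p_k/q_k = 848719/48204
fundamental: x₁=848719, y₁=48204  (since 720323940961 − 310·2323625616 = 1)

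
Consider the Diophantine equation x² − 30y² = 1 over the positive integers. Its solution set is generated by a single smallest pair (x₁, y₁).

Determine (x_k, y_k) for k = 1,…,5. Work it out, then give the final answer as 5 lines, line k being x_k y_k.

11 2
241 44
5291 966
116161 21208
2550251 465610

√30 → a₀=5, period (2,10); ℓ=2 even so k=1
a_0=5:  p_0=5·1+0=5,  q_0=5·0+1=1
a_1=2:  p_1=2·5+1=11,  q_1=2·1+0=2
→ (11, 2).  Check: 11²=121, 30·2²=120, difference 1.
(11+2√30)^2 = 241 + 44√30
(11+2√30)^3 = 5291 + 966√30
(11+2√30)^4 = 116161 + 21208√30
(11+2√30)^5 = 2550251 + 465610√30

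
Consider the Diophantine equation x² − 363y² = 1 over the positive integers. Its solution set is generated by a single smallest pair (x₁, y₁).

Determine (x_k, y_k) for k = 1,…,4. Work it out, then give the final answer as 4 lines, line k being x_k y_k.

362 19
262087 13756
189750626 9959325
137379191137 7210537544

d=363: √d = [19; 19,38] (ℓ=2, even), read p_1/q_1
i=0: a=19 ⇒ p=19, q=1
i=1: a=19 ⇒ p=362, q=19
→ (362, 19).  Check: 362²=131044, 363·19²=131043, difference 1.
k=2:  x_2 = 362·362+363·19·19 = 262087,  y_2 = 362·19+19·362 = 13756
k=3:  x_3 = 362·262087+363·19·13756 = 189750626,  y_3 = 362·13756+19·262087 = 9959325
k=4:  x_4 = 362·189750626+363·19·9959325 = 137379191137,  y_4 = 362·9959325+19·189750626 = 7210537544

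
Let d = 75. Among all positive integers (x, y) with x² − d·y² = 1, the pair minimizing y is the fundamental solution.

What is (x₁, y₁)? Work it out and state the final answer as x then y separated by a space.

√75 = [8; 1,1,1,16, …], period ℓ=4 (even) → k=3
a_0=8:  p_0=8·1+0=8,  q_0=8·0+1=1
a_1=1:  p_1=1·8+1=9,  q_1=1·1+0=1
a_2=1:  p_2=1·9+8=17,  q_2=1·1+1=2
a_3=1:  p_3=1·17+9=26,  q_3=1·2+1=3
→ (26, 3).  Check: 26²=676, 75·3²=675, difference 1.

26 3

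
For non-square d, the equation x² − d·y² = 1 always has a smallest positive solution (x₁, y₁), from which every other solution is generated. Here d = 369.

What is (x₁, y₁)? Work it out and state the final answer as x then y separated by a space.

√369 = [19; 4,1,3,2,7,4,7,2,3,1,4,38, …], period ℓ=12 (even) → k=11
i=0: a=19 ⇒ p=19, q=1
i=1: a=4 ⇒ p=77, q=4
i=2: a=1 ⇒ p=96, q=5
…
i=5: a=7 ⇒ p=6147, q=320
i=6: a=4 ⇒ p=25414, q=1323
…
i=8: a=2 ⇒ p=393504, q=20485
i=9: a=3 ⇒ p=1364557, q=71036
i=10: a=1 ⇒ p=1758061, q=91521
i=11: a=4 ⇒ p=8396801, q=437120
(x₁, y₁) = (8396801, 437120);  8396801² − 369·437120² = 1 ✓

8396801 437120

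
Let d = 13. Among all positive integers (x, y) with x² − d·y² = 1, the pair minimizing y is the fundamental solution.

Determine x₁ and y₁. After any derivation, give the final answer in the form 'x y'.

√13 = [3; 1,1,1,1,6, …], period ℓ=5 (odd) → k=9
i=0: a=3 ⇒ p=3, q=1
i=1: a=1 ⇒ p=4, q=1
…
i=6: a=1 ⇒ p=137, q=38
…
i=8: a=1 ⇒ p=393, q=109
i=9: a=1 ⇒ p=649, q=180
(x₁, y₁) = (649, 180);  649² − 13·180² = 1 ✓

649 180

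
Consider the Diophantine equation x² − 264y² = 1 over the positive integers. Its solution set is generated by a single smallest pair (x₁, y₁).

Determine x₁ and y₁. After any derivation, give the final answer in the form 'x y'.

[16; 4,32] for √264; ℓ=2 ⇒ convergent index 1
a_0=16:  p_0=16·1+0=16,  q_0=16·0+1=1
a_1=4:  p_1=4·16+1=65,  q_1=4·1+0=4
→ (65, 4).  Check: 65²=4225, 264·4²=4224, difference 1.

65 4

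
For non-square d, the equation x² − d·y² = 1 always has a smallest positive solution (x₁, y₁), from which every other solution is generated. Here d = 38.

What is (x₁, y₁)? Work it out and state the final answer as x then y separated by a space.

√38 → a₀=6, period (6,12); ℓ=2 even so k=1
step 0: (6, 1)  from 6·(1,0) + (0,1)
step 1: (37, 6)  from 6·(6,1) + (1,0)
→ (37, 6).  Check: 37²=1369, 38·6²=1368, difference 1.

37 6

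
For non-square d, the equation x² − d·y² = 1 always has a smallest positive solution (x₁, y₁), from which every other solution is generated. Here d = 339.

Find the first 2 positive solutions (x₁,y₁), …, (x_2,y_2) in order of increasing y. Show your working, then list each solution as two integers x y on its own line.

[18; 2,2,2,1,17,1,2,2,2,36] for √339; ℓ=10 ⇒ convergent index 9
k=0  a_k=18  p_k/q_k = 18/1
k=1  a_k=2  p_k/q_k = 37/2
k=2  a_k=2  p_k/q_k = 92/5
k=3  a_k=2  p_k/q_k = 221/12
k=4  a_k=1  p_k/q_k = 313/17
k=5  a_k=17  p_k/q_k = 5542/301
k=6  a_k=1  p_k/q_k = 5855/318
…
k=8  a_k=2  p_k/q_k = 40359/2192
k=9  a_k=2  p_k/q_k = 97970/5321
fundamental: x₁=97970, y₁=5321  (since 9598120900 − 339·28313041 = 1)
(x_2, y_2) = (97970·97970 + 339·5321·5321, 97970·5321 + 5321·97970) = (19196241799, 1042596740)

97970 5321
19196241799 1042596740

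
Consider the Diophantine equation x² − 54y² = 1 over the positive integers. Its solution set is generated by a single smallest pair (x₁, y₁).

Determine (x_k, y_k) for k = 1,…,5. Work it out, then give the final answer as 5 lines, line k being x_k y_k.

[7; 2,1,6,1,2,14] for √54; ℓ=6 ⇒ convergent index 5
step 0: (7, 1)  from 7·(1,0) + (0,1)
…
step 2: (22, 3)  from 1·(15,2) + (7,1)
step 3: (147, 20)  from 6·(22,3) + (15,2)
step 4: (169, 23)  from 1·(147,20) + (22,3)
step 5: (485, 66)  from 2·(169,23) + (147,20)
→ (485, 66).  Check: 485²=235225, 54·66²=235224, difference 1.
(x_2, y_2) = (485·485 + 54·66·66, 485·66 + 66·485) = (470449, 64020)
(x_3, y_3) = (485·470449 + 54·66·64020, 485·64020 + 66·470449) = (456335045, 62099334)
(x_4, y_4) = (485·456335045 + 54·66·62099334, 485·62099334 + 66·456335045) = (442644523201, 60236289960)
(x_5, y_5) = (485·442644523201 + 54·66·60236289960, 485·60236289960 + 66·442644523201) = (429364731169925, 58429139161866)

485 66
470449 64020
456335045 62099334
442644523201 60236289960
429364731169925 58429139161866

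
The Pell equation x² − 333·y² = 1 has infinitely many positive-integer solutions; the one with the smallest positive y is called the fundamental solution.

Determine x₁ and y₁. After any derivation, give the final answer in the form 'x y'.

73 4

√333 = [18; 4,36, …], period ℓ=2 (even) → k=1
k=0  a_k=18  p_k/q_k = 18/1
k=1  a_k=4  p_k/q_k = 73/4
fundamental: x₁=73, y₁=4  (since 5329 − 333·16 = 1)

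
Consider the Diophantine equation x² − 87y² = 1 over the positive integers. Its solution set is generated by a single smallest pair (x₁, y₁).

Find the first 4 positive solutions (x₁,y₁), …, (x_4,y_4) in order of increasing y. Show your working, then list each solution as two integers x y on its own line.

√87 = [9; 3,18, …], period ℓ=2 (even) → k=1
i=0: a=9 ⇒ p=9, q=1
i=1: a=3 ⇒ p=28, q=3
→ (28, 3).  Check: 28²=784, 87·3²=783, difference 1.
(28+3√87)^2 = 1567 + 168√87
(28+3√87)^3 = 87724 + 9405√87
(28+3√87)^4 = 4910977 + 526512√87

28 3
1567 168
87724 9405
4910977 526512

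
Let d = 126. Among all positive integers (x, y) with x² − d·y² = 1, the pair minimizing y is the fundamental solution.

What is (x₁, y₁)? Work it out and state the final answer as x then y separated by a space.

d=126: √d = [11; 4,2,4,22] (ℓ=4, even), read p_3/q_3
a_0=11:  p_0=11·1+0=11,  q_0=11·0+1=1
a_1=4:  p_1=4·11+1=45,  q_1=4·1+0=4
a_2=2:  p_2=2·45+11=101,  q_2=2·4+1=9
a_3=4:  p_3=4·101+45=449,  q_3=4·9+4=40
fundamental: x₁=449, y₁=40  (since 201601 − 126·1600 = 1)

449 40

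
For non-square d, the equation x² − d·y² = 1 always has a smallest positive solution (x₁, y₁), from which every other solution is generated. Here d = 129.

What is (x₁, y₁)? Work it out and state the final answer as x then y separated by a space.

16855 1484

d=129: √d = [11; 2,1,3,1,6,1,3,1,2,22] (ℓ=10, even), read p_9/q_9
step 0: (11, 1)  from 11·(1,0) + (0,1)
…
step 8: (6031, 531)  from 1·(4793,422) + (1238,109)
step 9: (16855, 1484)  from 2·(6031,531) + (4793,422)
(x₁, y₁) = (16855, 1484);  16855² − 129·1484² = 1 ✓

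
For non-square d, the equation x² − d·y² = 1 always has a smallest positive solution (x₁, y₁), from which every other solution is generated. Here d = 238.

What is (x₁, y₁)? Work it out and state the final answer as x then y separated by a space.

11663 756

[15; 2,2,1,14,1,2,2,30] for √238; ℓ=8 ⇒ convergent index 7
step 0: (15, 1)  from 15·(1,0) + (0,1)
step 1: (31, 2)  from 2·(15,1) + (1,0)
step 2: (77, 5)  from 2·(31,2) + (15,1)
…
step 6: (4983, 323)  from 2·(1697,110) + (1589,103)
step 7: (11663, 756)  from 2·(4983,323) + (1697,110)
fundamental: x₁=11663, y₁=756  (since 136025569 − 238·571536 = 1)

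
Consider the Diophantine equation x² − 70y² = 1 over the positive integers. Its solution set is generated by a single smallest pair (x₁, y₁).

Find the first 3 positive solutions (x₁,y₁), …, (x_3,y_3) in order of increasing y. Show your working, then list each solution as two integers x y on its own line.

[8; 2,1,2,1,2,16] for √70; ℓ=6 ⇒ convergent index 5
step 0: (8, 1)  from 8·(1,0) + (0,1)
step 1: (17, 2)  from 2·(8,1) + (1,0)
step 2: (25, 3)  from 1·(17,2) + (8,1)
step 3: (67, 8)  from 2·(25,3) + (17,2)
step 4: (92, 11)  from 1·(67,8) + (25,3)
step 5: (251, 30)  from 2·(92,11) + (67,8)
→ (251, 30).  Check: 251²=63001, 70·30²=63000, difference 1.
(x_2, y_2) = (251·251 + 70·30·30, 251·30 + 30·251) = (126001, 15060)
(x_3, y_3) = (251·126001 + 70·30·15060, 251·15060 + 30·126001) = (63252251, 7560090)

251 30
126001 15060
63252251 7560090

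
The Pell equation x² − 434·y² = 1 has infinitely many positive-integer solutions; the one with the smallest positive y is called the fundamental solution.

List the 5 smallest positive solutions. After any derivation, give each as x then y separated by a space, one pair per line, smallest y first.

125 6
31249 1500
7812125 374994
1953000001 93747000
488242188125 23436375006

d=434: √d = [20; 1,4,1,40] (ℓ=4, even), read p_3/q_3
k=0  a_k=20  p_k/q_k = 20/1
k=1  a_k=1  p_k/q_k = 21/1
k=2  a_k=4  p_k/q_k = 104/5
k=3  a_k=1  p_k/q_k = 125/6
fundamental: x₁=125, y₁=6  (since 15625 − 434·36 = 1)
(x_2, y_2) = (125·125 + 434·6·6, 125·6 + 6·125) = (31249, 1500)
(x_3, y_3) = (125·31249 + 434·6·1500, 125·1500 + 6·31249) = (7812125, 374994)
(x_4, y_4) = (125·7812125 + 434·6·374994, 125·374994 + 6·7812125) = (1953000001, 93747000)
(x_5, y_5) = (125·1953000001 + 434·6·93747000, 125·93747000 + 6·1953000001) = (488242188125, 23436375006)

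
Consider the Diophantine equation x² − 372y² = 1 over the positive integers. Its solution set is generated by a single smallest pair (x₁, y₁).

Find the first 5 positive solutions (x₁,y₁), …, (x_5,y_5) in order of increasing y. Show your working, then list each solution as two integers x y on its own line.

12151 630
295293601 15310260
7176225079351 372069937890
174396621583094401 9042043615292520
4238186690536135053751 219739743566768883150

√372 = [19; 3,2,12,2,3,38, …], period ℓ=6 (even) → k=5
k=0  a_k=19  p_k/q_k = 19/1
…
k=2  a_k=2  p_k/q_k = 135/7
…
k=4  a_k=2  p_k/q_k = 3491/181
k=5  a_k=3  p_k/q_k = 12151/630
fundamental: x₁=12151, y₁=630  (since 147646801 − 372·396900 = 1)
k=2:  x_2 = 12151·12151+372·630·630 = 295293601,  y_2 = 12151·630+630·12151 = 15310260
k=3:  x_3 = 12151·295293601+372·630·15310260 = 7176225079351,  y_3 = 12151·15310260+630·295293601 = 372069937890
k=4:  x_4 = 12151·7176225079351+372·630·372069937890 = 174396621583094401,  y_4 = 12151·372069937890+630·7176225079351 = 9042043615292520
k=5:  x_5 = 12151·174396621583094401+372·630·9042043615292520 = 4238186690536135053751,  y_5 = 12151·9042043615292520+630·174396621583094401 = 219739743566768883150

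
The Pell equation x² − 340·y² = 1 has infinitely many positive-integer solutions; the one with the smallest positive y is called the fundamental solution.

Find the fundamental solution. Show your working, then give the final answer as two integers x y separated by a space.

√340 → a₀=18, period (2,3,1,1,1,…,3,2,36); ℓ=14 even so k=13
k=0  a_k=18  p_k/q_k = 18/1
k=1  a_k=2  p_k/q_k = 37/2
k=2  a_k=3  p_k/q_k = 129/7
…
k=4  a_k=1  p_k/q_k = 295/16
…
k=6  a_k=1  p_k/q_k = 756/41
k=7  a_k=8  p_k/q_k = 6509/353
k=8  a_k=1  p_k/q_k = 7265/394
k=9  a_k=1  p_k/q_k = 13774/747
k=10  a_k=1  p_k/q_k = 21039/1141
k=11  a_k=1  p_k/q_k = 34813/1888
k=12  a_k=3  p_k/q_k = 125478/6805
k=13  a_k=2  p_k/q_k = 285769/15498
→ (285769, 15498).  Check: 285769²=81663921361, 340·15498²=81663921360, difference 1.

285769 15498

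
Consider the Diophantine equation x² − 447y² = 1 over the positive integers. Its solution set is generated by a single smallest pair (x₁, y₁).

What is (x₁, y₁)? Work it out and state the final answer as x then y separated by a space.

d=447: √d = [21; 7,42] (ℓ=2, even), read p_1/q_1
a_0=21:  p_0=21·1+0=21,  q_0=21·0+1=1
a_1=7:  p_1=7·21+1=148,  q_1=7·1+0=7
→ (148, 7).  Check: 148²=21904, 447·7²=21903, difference 1.

148 7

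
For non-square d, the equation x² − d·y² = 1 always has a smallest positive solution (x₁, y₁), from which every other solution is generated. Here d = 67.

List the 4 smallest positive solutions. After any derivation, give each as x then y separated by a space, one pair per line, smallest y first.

√67 = [8; 5,2,1,1,7,1,1,2,5,16, …], period ℓ=10 (even) → k=9
a_0=8:  p_0=8·1+0=8,  q_0=8·0+1=1
a_1=5:  p_1=5·8+1=41,  q_1=5·1+0=5
a_2=2:  p_2=2·41+8=90,  q_2=2·5+1=11
…
a_5=7:  p_5=7·221+131=1678,  q_5=7·27+16=205
a_6=1:  p_6=1·1678+221=1899,  q_6=1·205+27=232
…
a_8=2:  p_8=2·3577+1899=9053,  q_8=2·437+232=1106
a_9=5:  p_9=5·9053+3577=48842,  q_9=5·1106+437=5967
fundamental: x₁=48842, y₁=5967  (since 2385540964 − 67·35605089 = 1)
k=2:  x_2 = 48842·48842+67·5967·5967 = 4771081927,  y_2 = 48842·5967+5967·48842 = 582880428
k=3:  x_3 = 48842·4771081927+67·5967·582880428 = 466058366908226,  y_3 = 48842·582880428+5967·4771081927 = 56938091722785
k=4:  x_4 = 48842·466058366908226+67·5967·56938091722785 = 45526445508292066657,  y_4 = 48842·56938091722785+5967·466058366908226 = 5561940551265649512

48842 5967
4771081927 582880428
466058366908226 56938091722785
45526445508292066657 5561940551265649512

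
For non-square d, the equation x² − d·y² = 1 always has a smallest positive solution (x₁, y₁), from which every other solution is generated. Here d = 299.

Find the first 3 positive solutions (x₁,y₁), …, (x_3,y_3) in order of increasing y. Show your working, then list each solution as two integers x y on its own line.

415 24
344449 19920
285892255 16533576

√299 → a₀=17, period (3,2,3,34); ℓ=4 even so k=3
k=0  a_k=17  p_k/q_k = 17/1
k=1  a_k=3  p_k/q_k = 52/3
k=2  a_k=2  p_k/q_k = 121/7
k=3  a_k=3  p_k/q_k = 415/24
fundamental: x₁=415, y₁=24  (since 172225 − 299·576 = 1)
(415+24√299)^2 = 344449 + 19920√299
(415+24√299)^3 = 285892255 + 16533576√299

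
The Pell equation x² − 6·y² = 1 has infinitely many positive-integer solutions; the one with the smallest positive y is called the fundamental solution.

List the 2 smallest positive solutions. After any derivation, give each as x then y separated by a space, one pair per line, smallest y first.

√6 = [2; 2,4, …], period ℓ=2 (even) → k=1
k=0  a_k=2  p_k/q_k = 2/1
k=1  a_k=2  p_k/q_k = 5/2
fundamental: x₁=5, y₁=2  (since 25 − 6·4 = 1)
n=2: (5,2)∘(5,2) = (5·5+6·2·2, 5·2+2·5) = (49,20)

5 2
49 20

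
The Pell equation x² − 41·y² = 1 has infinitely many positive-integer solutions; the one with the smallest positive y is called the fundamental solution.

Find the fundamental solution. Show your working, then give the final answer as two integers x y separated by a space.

√41 → a₀=6, period (2,2,12); ℓ=3 odd so k=5
step 0: (6, 1)  from 6·(1,0) + (0,1)
step 1: (13, 2)  from 2·(6,1) + (1,0)
step 2: (32, 5)  from 2·(13,2) + (6,1)
…
step 4: (826, 129)  from 2·(397,62) + (32,5)
step 5: (2049, 320)  from 2·(826,129) + (397,62)
fundamental: x₁=2049, y₁=320  (since 4198401 − 41·102400 = 1)

2049 320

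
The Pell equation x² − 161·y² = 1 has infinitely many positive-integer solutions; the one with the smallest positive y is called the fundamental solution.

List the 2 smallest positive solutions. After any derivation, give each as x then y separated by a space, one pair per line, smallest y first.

[12; 1,2,4,1,2,1,4,2,1,24] for √161; ℓ=10 ⇒ convergent index 9
i=0: a=12 ⇒ p=12, q=1
…
i=4: a=1 ⇒ p=203, q=16
…
i=8: a=2 ⇒ p=8108, q=639
i=9: a=1 ⇒ p=11775, q=928
(x₁, y₁) = (11775, 928);  11775² − 161·928² = 1 ✓
k=2:  x_2 = 11775·11775+161·928·928 = 277301249,  y_2 = 11775·928+928·11775 = 21854400

11775 928
277301249 21854400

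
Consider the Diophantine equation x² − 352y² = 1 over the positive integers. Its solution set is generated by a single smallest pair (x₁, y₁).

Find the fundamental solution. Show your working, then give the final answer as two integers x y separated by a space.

d=352: √d = [18; 1,3,5,9,5,3,1,36] (ℓ=8, even), read p_7/q_7
a_0=18:  p_0=18·1+0=18,  q_0=18·0+1=1
a_1=1:  p_1=1·18+1=19,  q_1=1·1+0=1
…
a_5=5:  p_5=5·3621+394=18499,  q_5=5·193+21=986
a_6=3:  p_6=3·18499+3621=59118,  q_6=3·986+193=3151
a_7=1:  p_7=1·59118+18499=77617,  q_7=1·3151+986=4137
fundamental: x₁=77617, y₁=4137  (since 6024398689 − 352·17114769 = 1)

77617 4137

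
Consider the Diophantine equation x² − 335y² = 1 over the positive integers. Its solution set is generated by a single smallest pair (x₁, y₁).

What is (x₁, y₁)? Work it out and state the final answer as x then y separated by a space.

d=335: √d = [18; 3,3,3,36] (ℓ=4, even), read p_3/q_3
a_0=18:  p_0=18·1+0=18,  q_0=18·0+1=1
a_1=3:  p_1=3·18+1=55,  q_1=3·1+0=3
a_2=3:  p_2=3·55+18=183,  q_2=3·3+1=10
a_3=3:  p_3=3·183+55=604,  q_3=3·10+3=33
(x₁, y₁) = (604, 33);  604² − 335·33² = 1 ✓

604 33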